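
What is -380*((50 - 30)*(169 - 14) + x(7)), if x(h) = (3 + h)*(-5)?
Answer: -1159000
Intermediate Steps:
x(h) = -15 - 5*h
-380*((50 - 30)*(169 - 14) + x(7)) = -380*((50 - 30)*(169 - 14) + (-15 - 5*7)) = -380*(20*155 + (-15 - 35)) = -380*(3100 - 50) = -380*3050 = -1159000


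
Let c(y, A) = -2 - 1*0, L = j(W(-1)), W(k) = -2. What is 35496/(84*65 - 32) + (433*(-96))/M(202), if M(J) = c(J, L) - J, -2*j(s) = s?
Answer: 4851506/23069 ≈ 210.30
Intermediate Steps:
j(s) = -s/2
L = 1 (L = -1/2*(-2) = 1)
c(y, A) = -2 (c(y, A) = -2 + 0 = -2)
M(J) = -2 - J
35496/(84*65 - 32) + (433*(-96))/M(202) = 35496/(84*65 - 32) + (433*(-96))/(-2 - 1*202) = 35496/(5460 - 32) - 41568/(-2 - 202) = 35496/5428 - 41568/(-204) = 35496*(1/5428) - 41568*(-1/204) = 8874/1357 + 3464/17 = 4851506/23069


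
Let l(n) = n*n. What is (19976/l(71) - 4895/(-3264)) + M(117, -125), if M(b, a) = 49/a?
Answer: 10428432499/2056728000 ≈ 5.0704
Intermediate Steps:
l(n) = n**2
(19976/l(71) - 4895/(-3264)) + M(117, -125) = (19976/(71**2) - 4895/(-3264)) + 49/(-125) = (19976/5041 - 4895*(-1/3264)) + 49*(-1/125) = (19976*(1/5041) + 4895/3264) - 49/125 = (19976/5041 + 4895/3264) - 49/125 = 89877359/16453824 - 49/125 = 10428432499/2056728000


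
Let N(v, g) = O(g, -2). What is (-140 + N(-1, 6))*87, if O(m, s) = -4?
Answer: -12528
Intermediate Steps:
N(v, g) = -4
(-140 + N(-1, 6))*87 = (-140 - 4)*87 = -144*87 = -12528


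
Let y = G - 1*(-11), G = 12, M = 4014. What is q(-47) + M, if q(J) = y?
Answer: 4037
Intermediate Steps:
y = 23 (y = 12 - 1*(-11) = 12 + 11 = 23)
q(J) = 23
q(-47) + M = 23 + 4014 = 4037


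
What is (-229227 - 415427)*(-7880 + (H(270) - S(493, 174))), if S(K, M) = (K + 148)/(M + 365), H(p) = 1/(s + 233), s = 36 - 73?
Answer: 5476926555391/1078 ≈ 5.0806e+9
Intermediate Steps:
s = -37
H(p) = 1/196 (H(p) = 1/(-37 + 233) = 1/196)
S(K, M) = (148 + K)/(365 + M)
(-229227 - 415427)*(-7880 + (H(270) - S(493, 174))) = (-229227 - 415427)*(-7880 + (1/196 - (148 + 493)/(365 + 174))) = -644654*(-7880 + (1/196 - 641/539)) = -644654*(-7880 - 2553/2156) = -644654*(-16991833/2156) = 5476926555391/1078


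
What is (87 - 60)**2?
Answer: 729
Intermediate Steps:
(87 - 60)**2 = 27**2 = 729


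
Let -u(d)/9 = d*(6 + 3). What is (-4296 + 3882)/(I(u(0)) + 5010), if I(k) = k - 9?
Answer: -138/1667 ≈ -0.082783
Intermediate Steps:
u(d) = -81*d (u(d) = -9*d*(6 + 3) = -9*d*9 = -81*d)
I(k) = -9 + k
(-4296 + 3882)/(I(u(0)) + 5010) = (-4296 + 3882)/((-9 - 81*0) + 5010) = -414/((-9 + 0) + 5010) = -414/(-9 + 5010) = -414/5001 = -414*1/5001 = -138/1667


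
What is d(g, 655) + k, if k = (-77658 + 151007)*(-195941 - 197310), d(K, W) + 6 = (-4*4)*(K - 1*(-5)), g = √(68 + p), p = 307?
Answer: -28844567685 - 80*√15 ≈ -2.8845e+10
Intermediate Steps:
g = 5*√15 (g = √(68 + 307) = √375 = 5*√15 ≈ 19.365)
d(K, W) = -86 - 16*K (d(K, W) = -6 + (-4*4)*(K - 1*(-5)) = -6 - 16*(K + 5) = -6 - 16*(5 + K) = -6 + (-80 - 16*K) = -86 - 16*K)
k = -28844567599 (k = 73349*(-393251) = -28844567599)
d(g, 655) + k = (-86 - 80*√15) - 28844567599 = -28844567685 - 80*√15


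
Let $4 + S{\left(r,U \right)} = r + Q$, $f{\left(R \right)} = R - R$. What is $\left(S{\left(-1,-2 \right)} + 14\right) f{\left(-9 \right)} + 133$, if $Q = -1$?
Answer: $133$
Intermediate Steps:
$f{\left(R \right)} = 0$
$S{\left(r,U \right)} = -5 + r$ ($S{\left(r,U \right)} = -4 + \left(r - 1\right) = -4 + \left(-1 + r\right) = -5 + r$)
$\left(S{\left(-1,-2 \right)} + 14\right) f{\left(-9 \right)} + 133 = \left(\left(-5 - 1\right) + 14\right) 0 + 133 = \left(-6 + 14\right) 0 + 133 = 8 \cdot 0 + 133 = 0 + 133 = 133$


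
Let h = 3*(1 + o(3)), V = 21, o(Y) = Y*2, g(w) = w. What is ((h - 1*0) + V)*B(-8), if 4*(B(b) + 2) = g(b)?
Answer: -168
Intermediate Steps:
o(Y) = 2*Y
B(b) = -2 + b/4
h = 21 (h = 3*(1 + 2*3) = 3*(1 + 6) = 3*7 = 21)
((h - 1*0) + V)*B(-8) = ((21 - 1*0) + 21)*(-2 + (1/4)*(-8)) = ((21 + 0) + 21)*(-2 - 2) = (21 + 21)*(-4) = 42*(-4) = -168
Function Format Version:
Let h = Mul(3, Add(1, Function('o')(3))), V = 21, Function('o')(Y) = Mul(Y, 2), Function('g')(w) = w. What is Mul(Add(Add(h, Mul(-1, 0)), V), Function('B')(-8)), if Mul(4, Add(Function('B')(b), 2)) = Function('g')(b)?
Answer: -168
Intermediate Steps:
Function('o')(Y) = Mul(2, Y)
Function('B')(b) = Add(-2, Mul(Rational(1, 4), b))
h = 21 (h = Mul(3, Add(1, Mul(2, 3))) = Mul(3, Add(1, 6)) = Mul(3, 7) = 21)
Mul(Add(Add(h, Mul(-1, 0)), V), Function('B')(-8)) = Mul(Add(Add(21, Mul(-1, 0)), 21), Add(-2, Mul(Rational(1, 4), -8))) = Mul(Add(Add(21, 0), 21), Add(-2, -2)) = Mul(Add(21, 21), -4) = Mul(42, -4) = -168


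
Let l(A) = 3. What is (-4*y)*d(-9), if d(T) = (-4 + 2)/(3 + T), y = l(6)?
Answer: -4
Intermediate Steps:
y = 3
d(T) = -2/(3 + T)
(-4*y)*d(-9) = (-4*3)*(-2/(3 - 9)) = -(-24)/(-6) = -(-24)*(-1)/6 = -12*⅓ = -4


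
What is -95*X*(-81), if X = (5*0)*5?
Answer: 0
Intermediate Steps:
X = 0 (X = 0*5 = 0)
-95*X*(-81) = -95*0*(-81) = 0*(-81) = 0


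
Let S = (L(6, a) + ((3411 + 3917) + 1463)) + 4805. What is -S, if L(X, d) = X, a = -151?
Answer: -13602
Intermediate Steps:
S = 13602 (S = (6 + ((3411 + 3917) + 1463)) + 4805 = (6 + (7328 + 1463)) + 4805 = (6 + 8791) + 4805 = 8797 + 4805 = 13602)
-S = -1*13602 = -13602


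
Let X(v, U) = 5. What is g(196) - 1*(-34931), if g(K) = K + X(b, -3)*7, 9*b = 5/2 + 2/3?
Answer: 35162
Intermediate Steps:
b = 19/54 (b = (5/2 + 2/3)/9 = (1/9)*(19/6) = 19/54 ≈ 0.35185)
g(K) = 35 + K (g(K) = K + 5*7 = K + 35 = 35 + K)
g(196) - 1*(-34931) = (35 + 196) - 1*(-34931) = 231 + 34931 = 35162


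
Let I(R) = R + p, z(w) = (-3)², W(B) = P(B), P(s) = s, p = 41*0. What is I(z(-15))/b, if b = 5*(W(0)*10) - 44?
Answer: -9/44 ≈ -0.20455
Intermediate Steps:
p = 0
W(B) = B
z(w) = 9
I(R) = R (I(R) = R + 0 = R)
b = -44 (b = 5*(0*10) - 44 = 5*0 - 44 = 0 - 44 = -44)
I(z(-15))/b = 9/(-44) = 9*(-1/44) = -9/44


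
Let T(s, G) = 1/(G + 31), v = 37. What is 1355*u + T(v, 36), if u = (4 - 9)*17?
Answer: -7716724/67 ≈ -1.1518e+5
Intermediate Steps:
T(s, G) = 1/(31 + G)
u = -85 (u = -5*17 = -85)
1355*u + T(v, 36) = 1355*(-85) + 1/(31 + 36) = -115175 + 1/67 = -7716724/67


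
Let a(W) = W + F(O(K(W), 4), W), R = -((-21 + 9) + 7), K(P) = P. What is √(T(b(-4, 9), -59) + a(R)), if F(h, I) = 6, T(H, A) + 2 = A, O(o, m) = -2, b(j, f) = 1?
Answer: 5*I*√2 ≈ 7.0711*I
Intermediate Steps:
T(H, A) = -2 + A
R = 5 (R = -(-12 + 7) = -1*(-5) = 5)
a(W) = 6 + W (a(W) = W + 6 = 6 + W)
√(T(b(-4, 9), -59) + a(R)) = √((-2 - 59) + (6 + 5)) = √(-61 + 11) = √(-50) = 5*I*√2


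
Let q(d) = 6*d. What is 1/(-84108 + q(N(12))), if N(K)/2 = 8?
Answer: -1/84012 ≈ -1.1903e-5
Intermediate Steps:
N(K) = 16 (N(K) = 2*8 = 16)
1/(-84108 + q(N(12))) = 1/(-84108 + 6*16) = 1/(-84108 + 96) = 1/(-84012) = -1/84012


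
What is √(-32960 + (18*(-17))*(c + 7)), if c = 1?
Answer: 4*I*√2213 ≈ 188.17*I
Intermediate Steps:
√(-32960 + (18*(-17))*(c + 7)) = √(-32960 + (18*(-17))*(1 + 7)) = √(-32960 - 306*8) = √(-32960 - 2448) = √(-35408) = 4*I*√2213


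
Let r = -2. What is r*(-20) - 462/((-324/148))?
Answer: 6778/27 ≈ 251.04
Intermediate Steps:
r*(-20) - 462/((-324/148)) = -2*(-20) - 462/((-324/148)) = 40 - 462/((-324*1/148)) = 40 - 462/(-81/37) = 40 - 462*(-37/81) = 40 + 5698/27 = 6778/27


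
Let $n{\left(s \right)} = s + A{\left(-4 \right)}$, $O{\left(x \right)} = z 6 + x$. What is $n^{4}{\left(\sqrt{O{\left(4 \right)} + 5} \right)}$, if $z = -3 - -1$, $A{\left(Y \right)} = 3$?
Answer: $\left(3 + i \sqrt{3}\right)^{4} \approx -72.0 + 124.71 i$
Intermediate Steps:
$z = -2$ ($z = -3 + 1 = -2$)
$O{\left(x \right)} = -12 + x$ ($O{\left(x \right)} = \left(-2\right) 6 + x = -12 + x$)
$n{\left(s \right)} = 3 + s$ ($n{\left(s \right)} = s + 3 = 3 + s$)
$n^{4}{\left(\sqrt{O{\left(4 \right)} + 5} \right)} = \left(3 + \sqrt{\left(-12 + 4\right) + 5}\right)^{4} = \left(3 + \sqrt{-8 + 5}\right)^{4} = \left(3 + \sqrt{-3}\right)^{4} = \left(3 + i \sqrt{3}\right)^{4}$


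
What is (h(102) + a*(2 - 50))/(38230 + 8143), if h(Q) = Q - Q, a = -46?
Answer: 2208/46373 ≈ 0.047614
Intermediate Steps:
h(Q) = 0
(h(102) + a*(2 - 50))/(38230 + 8143) = (0 - 46*(2 - 50))/(38230 + 8143) = (0 - 46*(-48))/46373 = (0 + 2208)*(1/46373) = 2208*(1/46373) = 2208/46373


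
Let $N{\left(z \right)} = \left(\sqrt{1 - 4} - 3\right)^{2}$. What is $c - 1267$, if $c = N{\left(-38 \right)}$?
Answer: $-1267 + \left(3 - i \sqrt{3}\right)^{2} \approx -1261.0 - 10.392 i$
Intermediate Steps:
$N{\left(z \right)} = \left(-3 + i \sqrt{3}\right)^{2}$ ($N{\left(z \right)} = \left(\sqrt{-3} - 3\right)^{2} = \left(i \sqrt{3} - 3\right)^{2} = \left(-3 + i \sqrt{3}\right)^{2}$)
$c = \left(3 - i \sqrt{3}\right)^{2} \approx 6.0 - 10.392 i$
$c - 1267 = \left(3 - i \sqrt{3}\right)^{2} - 1267 = -1267 + \left(3 - i \sqrt{3}\right)^{2}$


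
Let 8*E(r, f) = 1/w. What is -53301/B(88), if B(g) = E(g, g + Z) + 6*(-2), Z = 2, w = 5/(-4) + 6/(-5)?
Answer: 5223498/1181 ≈ 4422.9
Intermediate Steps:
w = -49/20 (w = 5*(-¼) + 6*(-⅕) = -5/4 - 6/5 = -49/20 ≈ -2.4500)
E(r, f) = -5/98 (E(r, f) = 1/(8*(-49/20)) = (⅛)*(-20/49) = -5/98)
B(g) = -1181/98 (B(g) = -5/98 + 6*(-2) = -5/98 - 12 = -1181/98)
-53301/B(88) = -53301/(-1181/98) = -53301*(-98/1181) = 5223498/1181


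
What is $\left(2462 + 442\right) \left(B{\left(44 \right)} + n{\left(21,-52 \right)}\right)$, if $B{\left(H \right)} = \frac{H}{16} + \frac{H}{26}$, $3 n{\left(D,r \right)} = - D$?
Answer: $- \frac{96558}{13} \approx -7427.5$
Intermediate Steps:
$n{\left(D,r \right)} = - \frac{D}{3}$ ($n{\left(D,r \right)} = \frac{\left(-1\right) D}{3} = - \frac{D}{3}$)
$B{\left(H \right)} = \frac{21 H}{208}$ ($B{\left(H \right)} = H \frac{1}{16} + H \frac{1}{26} = \frac{H}{16} + \frac{H}{26} = \frac{21 H}{208}$)
$\left(2462 + 442\right) \left(B{\left(44 \right)} + n{\left(21,-52 \right)}\right) = \left(2462 + 442\right) \left(\frac{21}{208} \cdot 44 - 7\right) = 2904 \left(\frac{231}{52} - 7\right) = 2904 \left(- \frac{133}{52}\right) = - \frac{96558}{13}$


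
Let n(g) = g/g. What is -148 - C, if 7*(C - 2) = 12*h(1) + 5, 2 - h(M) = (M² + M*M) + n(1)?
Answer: -149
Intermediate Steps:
n(g) = 1
h(M) = 1 - 2*M² (h(M) = 2 - ((M² + M*M) + 1) = 2 - ((M² + M²) + 1) = 2 - (2*M² + 1) = 2 - (1 + 2*M²) = 2 + (-1 - 2*M²) = 1 - 2*M²)
C = 1 (C = 2 + (12*(1 - 2*1²) + 5)/7 = 2 + (12*(1 - 2*1) + 5)/7 = 2 + (12*(1 - 2) + 5)/7 = 2 + (12*(-1) + 5)/7 = 2 + (-12 + 5)/7 = 2 + (⅐)*(-7) = 2 - 1 = 1)
-148 - C = -148 - 1*1 = -148 - 1 = -149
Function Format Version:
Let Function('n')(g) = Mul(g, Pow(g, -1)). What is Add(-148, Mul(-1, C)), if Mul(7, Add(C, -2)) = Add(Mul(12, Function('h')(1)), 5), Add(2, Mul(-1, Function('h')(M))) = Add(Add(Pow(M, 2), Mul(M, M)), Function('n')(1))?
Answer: -149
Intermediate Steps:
Function('n')(g) = 1
Function('h')(M) = Add(1, Mul(-2, Pow(M, 2))) (Function('h')(M) = Add(2, Mul(-1, Add(Add(Pow(M, 2), Mul(M, M)), 1))) = Add(2, Mul(-1, Add(Add(Pow(M, 2), Pow(M, 2)), 1))) = Add(2, Mul(-1, Add(Mul(2, Pow(M, 2)), 1))) = Add(2, Mul(-1, Add(1, Mul(2, Pow(M, 2))))) = Add(2, Add(-1, Mul(-2, Pow(M, 2)))) = Add(1, Mul(-2, Pow(M, 2))))
C = 1 (C = Add(2, Mul(Rational(1, 7), Add(Mul(12, Add(1, Mul(-2, Pow(1, 2)))), 5))) = Add(2, Mul(Rational(1, 7), Add(Mul(12, Add(1, Mul(-2, 1))), 5))) = Add(2, Mul(Rational(1, 7), Add(Mul(12, Add(1, -2)), 5))) = Add(2, Mul(Rational(1, 7), Add(Mul(12, -1), 5))) = Add(2, Mul(Rational(1, 7), Add(-12, 5))) = Add(2, Mul(Rational(1, 7), -7)) = Add(2, -1) = 1)
Add(-148, Mul(-1, C)) = Add(-148, Mul(-1, 1)) = Add(-148, -1) = -149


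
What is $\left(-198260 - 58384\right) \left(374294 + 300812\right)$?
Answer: $-173261904264$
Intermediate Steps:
$\left(-198260 - 58384\right) \left(374294 + 300812\right) = \left(-256644\right) 675106 = -173261904264$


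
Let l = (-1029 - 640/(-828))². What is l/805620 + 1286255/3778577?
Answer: 215579171501812373/130436521040206260 ≈ 1.6528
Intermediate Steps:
l = 45302142649/42849 (l = (-1029 - 640*(-1/828))² = (-1029 + 160/207)² = (-212843/207)² = 45302142649/42849 ≈ 1.0573e+6)
l/805620 + 1286255/3778577 = (45302142649/42849)/805620 + 1286255/3778577 = (45302142649/42849)*(1/805620) + 1286255*(1/3778577) = 45302142649/34520011380 + 1286255/3778577 = 215579171501812373/130436521040206260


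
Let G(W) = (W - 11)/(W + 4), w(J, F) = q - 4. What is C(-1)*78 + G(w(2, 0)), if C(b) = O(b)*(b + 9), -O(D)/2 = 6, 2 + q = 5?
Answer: -7492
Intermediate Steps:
q = 3 (q = -2 + 5 = 3)
w(J, F) = -1 (w(J, F) = 3 - 4 = -1)
O(D) = -12 (O(D) = -2*6 = -12)
C(b) = -108 - 12*b (C(b) = -12*(b + 9) = -12*(9 + b) = -108 - 12*b)
G(W) = (-11 + W)/(4 + W)
C(-1)*78 + G(w(2, 0)) = (-108 - 12*(-1))*78 + (-11 - 1)/(4 - 1) = (-108 + 12)*78 - 12/3 = -96*78 + (1/3)*(-12) = -7488 - 4 = -7492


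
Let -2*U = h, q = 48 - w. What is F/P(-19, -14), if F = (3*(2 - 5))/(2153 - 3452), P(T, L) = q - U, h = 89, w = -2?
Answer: 2/27279 ≈ 7.3317e-5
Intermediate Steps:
q = 50 (q = 48 - 1*(-2) = 48 + 2 = 50)
U = -89/2 (U = -1/2*89 = -89/2 ≈ -44.500)
P(T, L) = 189/2 (P(T, L) = 50 - 1*(-89/2) = 50 + 89/2 = 189/2)
F = 3/433 (F = (3*(-3))/(-1299) = -1/1299*(-9) = 3/433 ≈ 0.0069284)
F/P(-19, -14) = 3/(433*(189/2)) = (3/433)*(2/189) = 2/27279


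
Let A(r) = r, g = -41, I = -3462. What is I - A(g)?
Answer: -3421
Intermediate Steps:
I - A(g) = -3462 - 1*(-41) = -3462 + 41 = -3421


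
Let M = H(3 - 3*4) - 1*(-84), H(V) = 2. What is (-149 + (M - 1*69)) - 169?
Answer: -301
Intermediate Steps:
M = 86 (M = 2 - 1*(-84) = 2 + 84 = 86)
(-149 + (M - 1*69)) - 169 = (-149 + (86 - 1*69)) - 169 = (-149 + (86 - 69)) - 169 = (-149 + 17) - 169 = -132 - 169 = -301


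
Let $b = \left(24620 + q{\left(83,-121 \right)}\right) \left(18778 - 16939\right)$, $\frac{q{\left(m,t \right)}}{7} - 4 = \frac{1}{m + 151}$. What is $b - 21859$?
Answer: $\frac{3533857705}{78} \approx 4.5306 \cdot 10^{7}$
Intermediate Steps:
$q{\left(m,t \right)} = 28 + \frac{7}{151 + m}$ ($q{\left(m,t \right)} = 28 + \frac{7}{m + 151} = 28 + \frac{7}{151 + m}$)
$b = \frac{3535562707}{78}$ ($b = \left(24620 + \frac{7 \left(605 + 4 \cdot 83\right)}{151 + 83}\right) \left(18778 - 16939\right) = \left(24620 + \frac{7 \left(605 + 332\right)}{234}\right) 1839 = \left(24620 + 7 \cdot \frac{1}{234} \cdot 937\right) 1839 = \left(24620 + \frac{6559}{234}\right) 1839 = \frac{5767639}{234} \cdot 1839 = \frac{3535562707}{78} \approx 4.5328 \cdot 10^{7}$)
$b - 21859 = \frac{3535562707}{78} - 21859 = \frac{3533857705}{78}$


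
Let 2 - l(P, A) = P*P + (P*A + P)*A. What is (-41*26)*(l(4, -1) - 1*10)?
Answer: 25584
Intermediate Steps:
l(P, A) = 2 - P² - A*(P + A*P) (l(P, A) = 2 - (P*P + (P*A + P)*A) = 2 - (P² + (A*P + P)*A) = 2 - (P² + (P + A*P)*A) = 2 - (P² + A*(P + A*P)) = 2 + (-P² - A*(P + A*P)) = 2 - P² - A*(P + A*P))
(-41*26)*(l(4, -1) - 1*10) = (-41*26)*((2 - 1*4² - 1*(-1)*4 - 1*4*(-1)²) - 1*10) = -1066*((2 - 1*16 + 4 - 1*4*1) - 10) = -1066*((2 - 16 + 4 - 4) - 10) = -1066*(-14 - 10) = -1066*(-24) = 25584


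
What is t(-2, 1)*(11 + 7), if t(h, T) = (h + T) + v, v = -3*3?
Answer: -180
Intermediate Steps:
v = -9
t(h, T) = -9 + T + h (t(h, T) = (h + T) - 9 = (T + h) - 9 = -9 + T + h)
t(-2, 1)*(11 + 7) = (-9 + 1 - 2)*(11 + 7) = -10*18 = -180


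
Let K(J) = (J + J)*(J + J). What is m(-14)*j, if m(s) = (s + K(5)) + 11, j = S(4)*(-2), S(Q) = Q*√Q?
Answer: -1552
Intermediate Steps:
S(Q) = Q^(3/2)
j = -16 (j = 4^(3/2)*(-2) = 8*(-2) = -16)
K(J) = 4*J² (K(J) = (2*J)*(2*J) = 4*J²)
m(s) = 111 + s (m(s) = (s + 4*5²) + 11 = (s + 4*25) + 11 = (s + 100) + 11 = (100 + s) + 11 = 111 + s)
m(-14)*j = (111 - 14)*(-16) = 97*(-16) = -1552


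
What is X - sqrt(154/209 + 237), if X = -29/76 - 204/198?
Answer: -3541/2508 - sqrt(85823)/19 ≈ -16.831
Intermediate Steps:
X = -3541/2508 (X = -29*1/76 - 204*1/198 = -29/76 - 34/33 = -3541/2508 ≈ -1.4119)
X - sqrt(154/209 + 237) = -3541/2508 - sqrt(154/209 + 237) = -3541/2508 - sqrt(154*(1/209) + 237) = -3541/2508 - sqrt(14/19 + 237) = -3541/2508 - sqrt(4517/19) = -3541/2508 - sqrt(85823)/19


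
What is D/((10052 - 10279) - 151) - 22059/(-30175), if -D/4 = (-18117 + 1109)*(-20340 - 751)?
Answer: 3092642621993/814725 ≈ 3.7959e+6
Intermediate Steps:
D = -1434862912 (D = -4*(-18117 + 1109)*(-20340 - 751) = -(-68032)*(-21091) = -4*358715728 = -1434862912)
D/((10052 - 10279) - 151) - 22059/(-30175) = -1434862912/((10052 - 10279) - 151) - 22059/(-30175) = -1434862912/(-227 - 151) - 22059*(-1/30175) = -1434862912/(-378) + 22059/30175 = -1434862912*(-1/378) + 22059/30175 = 102490208/27 + 22059/30175 = 3092642621993/814725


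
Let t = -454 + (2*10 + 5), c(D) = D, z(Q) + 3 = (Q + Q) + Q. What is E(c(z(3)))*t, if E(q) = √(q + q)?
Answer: -858*√3 ≈ -1486.1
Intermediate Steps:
z(Q) = -3 + 3*Q (z(Q) = -3 + ((Q + Q) + Q) = -3 + (2*Q + Q) = -3 + 3*Q)
E(q) = √2*√q (E(q) = √(2*q) = √2*√q)
t = -429 (t = -454 + (20 + 5) = -454 + 25 = -429)
E(c(z(3)))*t = (√2*√(-3 + 3*3))*(-429) = (√2*√(-3 + 9))*(-429) = (√2*√6)*(-429) = (2*√3)*(-429) = -858*√3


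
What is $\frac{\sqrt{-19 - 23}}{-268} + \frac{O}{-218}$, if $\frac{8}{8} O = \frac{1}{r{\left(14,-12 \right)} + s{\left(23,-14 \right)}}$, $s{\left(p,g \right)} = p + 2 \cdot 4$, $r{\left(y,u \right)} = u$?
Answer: $- \frac{1}{4142} - \frac{i \sqrt{42}}{268} \approx -0.00024143 - 0.024182 i$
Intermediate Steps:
$s{\left(p,g \right)} = 8 + p$ ($s{\left(p,g \right)} = p + 8 = 8 + p$)
$O = \frac{1}{19}$ ($O = \frac{1}{-12 + \left(8 + 23\right)} = \frac{1}{-12 + 31} = \frac{1}{19} \approx 0.052632$)
$\frac{\sqrt{-19 - 23}}{-268} + \frac{O}{-218} = \frac{\sqrt{-19 - 23}}{-268} + \frac{1}{19 \left(-218\right)} = \sqrt{-42} \left(- \frac{1}{268}\right) + \frac{1}{19} \left(- \frac{1}{218}\right) = i \sqrt{42} \left(- \frac{1}{268}\right) - \frac{1}{4142} = - \frac{i \sqrt{42}}{268} - \frac{1}{4142} = - \frac{1}{4142} - \frac{i \sqrt{42}}{268}$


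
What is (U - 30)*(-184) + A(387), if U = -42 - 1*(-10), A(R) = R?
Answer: 11795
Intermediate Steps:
U = -32 (U = -42 + 10 = -32)
(U - 30)*(-184) + A(387) = (-32 - 30)*(-184) + 387 = -62*(-184) + 387 = 11408 + 387 = 11795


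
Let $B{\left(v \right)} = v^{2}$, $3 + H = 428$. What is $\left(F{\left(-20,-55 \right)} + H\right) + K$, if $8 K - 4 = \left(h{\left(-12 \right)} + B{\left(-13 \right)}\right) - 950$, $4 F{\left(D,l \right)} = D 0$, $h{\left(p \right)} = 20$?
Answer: $\frac{2643}{8} \approx 330.38$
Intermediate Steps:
$H = 425$ ($H = -3 + 428 = 425$)
$F{\left(D,l \right)} = 0$ ($F{\left(D,l \right)} = \frac{D 0}{4} = \frac{1}{4} \cdot 0 = 0$)
$K = - \frac{757}{8}$ ($K = \frac{1}{2} + \frac{\left(20 + \left(-13\right)^{2}\right) - 950}{8} = \frac{1}{2} + \frac{\left(20 + 169\right) - 950}{8} = \frac{1}{2} + \frac{189 - 950}{8} = \frac{1}{2} + \frac{1}{8} \left(-761\right) = \frac{1}{2} - \frac{761}{8} = - \frac{757}{8} \approx -94.625$)
$\left(F{\left(-20,-55 \right)} + H\right) + K = \left(0 + 425\right) - \frac{757}{8} = 425 - \frac{757}{8} = \frac{2643}{8}$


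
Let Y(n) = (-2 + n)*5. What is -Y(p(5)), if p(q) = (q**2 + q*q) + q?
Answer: -265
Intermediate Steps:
p(q) = q + 2*q**2 (p(q) = (q**2 + q**2) + q = 2*q**2 + q = q + 2*q**2)
Y(n) = -10 + 5*n
-Y(p(5)) = -(-10 + 5*(5*(1 + 2*5))) = -(-10 + 5*(5*(1 + 10))) = -(-10 + 5*(5*11)) = -(-10 + 5*55) = -(-10 + 275) = -1*265 = -265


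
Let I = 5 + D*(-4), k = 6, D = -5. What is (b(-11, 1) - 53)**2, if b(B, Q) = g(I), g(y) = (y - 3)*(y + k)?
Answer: 395641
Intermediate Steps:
I = 25 (I = 5 - 5*(-4) = 5 + 20 = 25)
g(y) = (-3 + y)*(6 + y) (g(y) = (y - 3)*(y + 6) = (-3 + y)*(6 + y))
b(B, Q) = 682 (b(B, Q) = -18 + 25**2 + 3*25 = -18 + 625 + 75 = 682)
(b(-11, 1) - 53)**2 = (682 - 53)**2 = 629**2 = 395641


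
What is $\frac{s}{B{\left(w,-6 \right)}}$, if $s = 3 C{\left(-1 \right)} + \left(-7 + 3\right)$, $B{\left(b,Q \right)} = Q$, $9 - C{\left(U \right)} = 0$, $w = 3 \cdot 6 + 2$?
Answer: $- \frac{23}{6} \approx -3.8333$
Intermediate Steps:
$w = 20$ ($w = 18 + 2 = 20$)
$C{\left(U \right)} = 9$ ($C{\left(U \right)} = 9 - 0 = 9 + 0 = 9$)
$s = 23$ ($s = 3 \cdot 9 + \left(-7 + 3\right) = 27 - 4 = 23$)
$\frac{s}{B{\left(w,-6 \right)}} = \frac{23}{-6} = 23 \left(- \frac{1}{6}\right) = - \frac{23}{6}$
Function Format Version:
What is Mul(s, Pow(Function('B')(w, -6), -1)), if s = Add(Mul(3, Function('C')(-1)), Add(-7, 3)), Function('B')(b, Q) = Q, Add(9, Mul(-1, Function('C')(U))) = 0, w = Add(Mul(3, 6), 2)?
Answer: Rational(-23, 6) ≈ -3.8333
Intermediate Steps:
w = 20 (w = Add(18, 2) = 20)
Function('C')(U) = 9 (Function('C')(U) = Add(9, Mul(-1, 0)) = Add(9, 0) = 9)
s = 23 (s = Add(Mul(3, 9), Add(-7, 3)) = Add(27, -4) = 23)
Mul(s, Pow(Function('B')(w, -6), -1)) = Mul(23, Pow(-6, -1)) = Mul(23, Rational(-1, 6)) = Rational(-23, 6)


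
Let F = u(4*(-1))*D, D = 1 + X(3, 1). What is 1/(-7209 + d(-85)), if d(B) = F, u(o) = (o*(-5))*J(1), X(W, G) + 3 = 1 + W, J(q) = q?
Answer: -1/7169 ≈ -0.00013949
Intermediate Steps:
X(W, G) = -2 + W (X(W, G) = -3 + (1 + W) = -2 + W)
u(o) = -5*o (u(o) = (o*(-5))*1 = -5*o*1 = -5*o)
D = 2 (D = 1 + (-2 + 3) = 1 + 1 = 2)
F = 40 (F = -20*(-1)*2 = -5*(-4)*2 = 20*2 = 40)
d(B) = 40
1/(-7209 + d(-85)) = 1/(-7209 + 40) = 1/(-7169) = -1/7169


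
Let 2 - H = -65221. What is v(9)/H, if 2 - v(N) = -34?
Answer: 4/7247 ≈ 0.00055195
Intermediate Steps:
H = 65223 (H = 2 - 1*(-65221) = 2 + 65221 = 65223)
v(N) = 36 (v(N) = 2 - 1*(-34) = 2 + 34 = 36)
v(9)/H = 36/65223 = 36*(1/65223) = 4/7247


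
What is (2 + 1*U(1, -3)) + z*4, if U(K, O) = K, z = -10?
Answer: -37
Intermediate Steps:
(2 + 1*U(1, -3)) + z*4 = (2 + 1*1) - 10*4 = (2 + 1) - 40 = 3 - 40 = -37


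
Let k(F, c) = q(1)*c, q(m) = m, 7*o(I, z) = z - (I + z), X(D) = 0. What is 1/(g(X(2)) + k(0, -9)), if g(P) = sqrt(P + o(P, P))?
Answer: -1/9 ≈ -0.11111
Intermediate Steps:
o(I, z) = -I/7 (o(I, z) = (z - (I + z))/7 = (z + (-I - z))/7 = (-I)/7 = -I/7)
g(P) = sqrt(42)*sqrt(P)/7 (g(P) = sqrt(P - P/7) = sqrt(6*P/7) = sqrt(42)*sqrt(P)/7)
k(F, c) = c (k(F, c) = 1*c = c)
1/(g(X(2)) + k(0, -9)) = 1/(sqrt(42)*sqrt(0)/7 - 9) = 1/((1/7)*sqrt(42)*0 - 9) = 1/(0 - 9) = 1/(-9) = -1/9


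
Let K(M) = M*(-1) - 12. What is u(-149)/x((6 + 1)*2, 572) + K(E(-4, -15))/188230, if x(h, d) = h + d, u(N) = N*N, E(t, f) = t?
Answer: 2089444771/55151390 ≈ 37.886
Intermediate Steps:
K(M) = -12 - M (K(M) = -M - 12 = -12 - M)
u(N) = N²
x(h, d) = d + h
u(-149)/x((6 + 1)*2, 572) + K(E(-4, -15))/188230 = (-149)²/(572 + (6 + 1)*2) + (-12 - 1*(-4))/188230 = 22201/(572 + 7*2) + (-12 + 4)*(1/188230) = 22201/(572 + 14) - 8*1/188230 = 22201/586 - 4/94115 = 2089444771/55151390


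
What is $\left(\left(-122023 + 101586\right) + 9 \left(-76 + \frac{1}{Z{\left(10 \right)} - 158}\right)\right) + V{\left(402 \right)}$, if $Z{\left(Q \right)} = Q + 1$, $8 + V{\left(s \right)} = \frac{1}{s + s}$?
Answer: $- \frac{832400447}{39396} \approx -21129.0$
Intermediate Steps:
$V{\left(s \right)} = -8 + \frac{1}{2 s}$ ($V{\left(s \right)} = -8 + \frac{1}{s + s} = -8 + \frac{1}{2 s}$)
$Z{\left(Q \right)} = 1 + Q$
$\left(\left(-122023 + 101586\right) + 9 \left(-76 + \frac{1}{Z{\left(10 \right)} - 158}\right)\right) + V{\left(402 \right)} = \left(\left(-122023 + 101586\right) + 9 \left(-76 + \frac{1}{\left(1 + 10\right) - 158}\right)\right) - \left(8 - \frac{1}{2 \cdot 402}\right) = \left(-20437 + 9 \left(-76 + \frac{1}{11 - 158}\right)\right) + \left(-8 + \frac{1}{2} \cdot \frac{1}{402}\right) = \left(-20437 + 9 \left(-76 + \frac{1}{-147}\right)\right) + \left(-8 + \frac{1}{804}\right) = \left(-20437 + 9 \left(-76 - \frac{1}{147}\right)\right) - \frac{6431}{804} = \left(-20437 + 9 \left(- \frac{11173}{147}\right)\right) - \frac{6431}{804} = \left(-20437 - \frac{33519}{49}\right) - \frac{6431}{804} = - \frac{1034932}{49} - \frac{6431}{804} = - \frac{832400447}{39396}$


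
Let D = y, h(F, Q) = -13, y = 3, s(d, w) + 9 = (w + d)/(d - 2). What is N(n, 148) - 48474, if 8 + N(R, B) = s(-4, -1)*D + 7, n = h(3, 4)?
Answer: -96999/2 ≈ -48500.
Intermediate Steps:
s(d, w) = -9 + (d + w)/(-2 + d) (s(d, w) = -9 + (w + d)/(d - 2) = -9 + (d + w)/(-2 + d))
D = 3
n = -13
N(R, B) = -51/2 (N(R, B) = -8 + (((18 - 1 - 8*(-4))/(-2 - 4))*3 + 7) = -8 + (((18 - 1 + 32)/(-6))*3 + 7) = -8 + (-⅙*49*3 + 7) = -8 + (-49/6*3 + 7) = -8 + (-49/2 + 7) = -8 - 35/2 = -51/2)
N(n, 148) - 48474 = -51/2 - 48474 = -96999/2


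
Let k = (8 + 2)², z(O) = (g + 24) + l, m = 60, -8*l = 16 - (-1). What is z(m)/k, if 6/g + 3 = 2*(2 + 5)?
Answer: 1973/8800 ≈ 0.22420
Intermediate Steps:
l = -17/8 (l = -(16 - (-1))/8 = -(16 - 1*(-1))/8 = -(16 + 1)/8 = -⅛*17 = -17/8 ≈ -2.1250)
g = 6/11 (g = 6/(-3 + 2*(2 + 5)) = 6/(-3 + 2*7) = 6/(-3 + 14) = 6/11 ≈ 0.54545)
z(O) = 1973/88 (z(O) = (6/11 + 24) - 17/8 = 270/11 - 17/8 = 1973/88)
k = 100 (k = 10² = 100)
z(m)/k = (1973/88)/100 = (1973/88)*(1/100) = 1973/8800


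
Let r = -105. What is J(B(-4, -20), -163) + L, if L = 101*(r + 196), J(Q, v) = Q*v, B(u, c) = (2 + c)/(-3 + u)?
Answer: 61403/7 ≈ 8771.9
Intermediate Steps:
B(u, c) = (2 + c)/(-3 + u)
L = 9191 (L = 101*(-105 + 196) = 101*91 = 9191)
J(B(-4, -20), -163) + L = ((2 - 20)/(-3 - 4))*(-163) + 9191 = (-18/(-7))*(-163) + 9191 = -⅐*(-18)*(-163) + 9191 = (18/7)*(-163) + 9191 = -2934/7 + 9191 = 61403/7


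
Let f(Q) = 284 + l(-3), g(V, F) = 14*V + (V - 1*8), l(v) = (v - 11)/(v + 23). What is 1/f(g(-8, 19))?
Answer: 10/2833 ≈ 0.0035298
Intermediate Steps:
l(v) = (-11 + v)/(23 + v)
g(V, F) = -8 + 15*V (g(V, F) = 14*V + (V - 8) = 14*V + (-8 + V) = -8 + 15*V)
f(Q) = 2833/10 (f(Q) = 284 + (-11 - 3)/(23 - 3) = 284 - 14/20 = 284 + (1/20)*(-14) = 284 - 7/10 = 2833/10)
1/f(g(-8, 19)) = 1/(2833/10) = 10/2833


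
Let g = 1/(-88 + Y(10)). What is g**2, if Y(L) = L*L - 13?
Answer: 1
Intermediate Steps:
Y(L) = -13 + L**2 (Y(L) = L**2 - 13 = -13 + L**2)
g = -1 (g = 1/(-88 + (-13 + 10**2)) = 1/(-88 + (-13 + 100)) = 1/(-88 + 87) = 1/(-1) = -1)
g**2 = (-1)**2 = 1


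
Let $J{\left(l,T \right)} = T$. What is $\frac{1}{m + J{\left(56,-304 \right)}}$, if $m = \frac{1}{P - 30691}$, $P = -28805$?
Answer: $- \frac{59496}{18086785} \approx -0.0032895$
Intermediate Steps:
$m = - \frac{1}{59496}$ ($m = \frac{1}{-28805 - 30691} = \frac{1}{-59496} = - \frac{1}{59496} \approx -1.6808 \cdot 10^{-5}$)
$\frac{1}{m + J{\left(56,-304 \right)}} = \frac{1}{- \frac{1}{59496} - 304} = \frac{1}{- \frac{18086785}{59496}} = - \frac{59496}{18086785}$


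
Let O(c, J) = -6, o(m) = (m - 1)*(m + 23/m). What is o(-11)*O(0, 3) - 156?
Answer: -12084/11 ≈ -1098.5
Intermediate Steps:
o(m) = (-1 + m)*(m + 23/m)
o(-11)*O(0, 3) - 156 = (23 + (-11)**2 - 1*(-11) - 23/(-11))*(-6) - 156 = (23 + 121 + 11 - 23*(-1/11))*(-6) - 156 = (23 + 121 + 11 + 23/11)*(-6) - 156 = (1728/11)*(-6) - 156 = -10368/11 - 156 = -12084/11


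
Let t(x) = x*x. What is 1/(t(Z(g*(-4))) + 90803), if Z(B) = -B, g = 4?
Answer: 1/91059 ≈ 1.0982e-5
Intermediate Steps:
t(x) = x²
1/(t(Z(g*(-4))) + 90803) = 1/((-4*(-4))² + 90803) = 1/((-1*(-16))² + 90803) = 1/(16² + 90803) = 1/(256 + 90803) = 1/91059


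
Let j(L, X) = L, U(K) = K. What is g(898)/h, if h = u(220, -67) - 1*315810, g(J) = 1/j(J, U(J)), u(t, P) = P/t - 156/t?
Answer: -110/31195811927 ≈ -3.5261e-9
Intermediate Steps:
u(t, P) = -156/t + P/t
g(J) = 1/J
h = -69478423/220 (h = (-156 - 67)/220 - 1*315810 = (1/220)*(-223) - 315810 = -223/220 - 315810 = -69478423/220 ≈ -3.1581e+5)
g(898)/h = 1/(898*(-69478423/220)) = (1/898)*(-220/69478423) = -110/31195811927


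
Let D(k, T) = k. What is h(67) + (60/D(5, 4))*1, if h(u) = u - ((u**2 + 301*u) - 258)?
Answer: -24319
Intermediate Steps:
h(u) = 258 - u**2 - 300*u (h(u) = u - (-258 + u**2 + 301*u) = u + (258 - u**2 - 301*u) = 258 - u**2 - 300*u)
h(67) + (60/D(5, 4))*1 = (258 - 1*67**2 - 300*67) + (60/5)*1 = (258 - 1*4489 - 20100) + (60*(1/5))*1 = (258 - 4489 - 20100) + 12*1 = -24331 + 12 = -24319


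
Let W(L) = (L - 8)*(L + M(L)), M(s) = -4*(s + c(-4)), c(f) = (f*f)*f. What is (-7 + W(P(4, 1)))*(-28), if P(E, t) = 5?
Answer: 20440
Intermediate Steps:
c(f) = f**3 (c(f) = f**2*f = f**3)
M(s) = 256 - 4*s (M(s) = -4*(s + (-4)**3) = -4*(s - 64) = -4*(-64 + s) = 256 - 4*s)
W(L) = (-8 + L)*(256 - 3*L) (W(L) = (L - 8)*(L + (256 - 4*L)) = (-8 + L)*(256 - 3*L))
(-7 + W(P(4, 1)))*(-28) = (-7 + (-2048 - 3*5**2 + 280*5))*(-28) = (-7 + (-2048 - 3*25 + 1400))*(-28) = (-7 + (-2048 - 75 + 1400))*(-28) = (-7 - 723)*(-28) = -730*(-28) = 20440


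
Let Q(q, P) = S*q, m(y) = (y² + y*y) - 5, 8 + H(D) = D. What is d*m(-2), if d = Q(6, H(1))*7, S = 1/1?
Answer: 126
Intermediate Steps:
H(D) = -8 + D
m(y) = -5 + 2*y² (m(y) = (y² + y²) - 5 = 2*y² - 5 = -5 + 2*y²)
S = 1
Q(q, P) = q (Q(q, P) = 1*q = q)
d = 42 (d = 6*7 = 42)
d*m(-2) = 42*(-5 + 2*(-2)²) = 42*(-5 + 2*4) = 42*(-5 + 8) = 42*3 = 126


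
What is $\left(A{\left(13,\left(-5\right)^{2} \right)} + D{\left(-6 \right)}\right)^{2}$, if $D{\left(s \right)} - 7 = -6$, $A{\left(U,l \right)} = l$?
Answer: $676$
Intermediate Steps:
$D{\left(s \right)} = 1$ ($D{\left(s \right)} = 7 - 6 = 1$)
$\left(A{\left(13,\left(-5\right)^{2} \right)} + D{\left(-6 \right)}\right)^{2} = \left(\left(-5\right)^{2} + 1\right)^{2} = \left(25 + 1\right)^{2} = 26^{2} = 676$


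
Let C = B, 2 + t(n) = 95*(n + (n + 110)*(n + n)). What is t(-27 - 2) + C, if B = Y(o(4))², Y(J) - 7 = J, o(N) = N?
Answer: -448946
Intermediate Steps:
Y(J) = 7 + J
t(n) = -2 + 95*n + 190*n*(110 + n) (t(n) = -2 + 95*(n + (n + 110)*(n + n)) = -2 + 95*(n + (110 + n)*(2*n)) = -2 + 95*(n + 2*n*(110 + n)) = -2 + (95*n + 190*n*(110 + n)) = -2 + 95*n + 190*n*(110 + n))
B = 121 (B = (7 + 4)² = 11² = 121)
C = 121
t(-27 - 2) + C = (-2 + 190*(-27 - 2)² + 20995*(-27 - 2)) + 121 = (-2 + 190*(-29)² + 20995*(-29)) + 121 = (-2 + 190*841 - 608855) + 121 = (-2 + 159790 - 608855) + 121 = -449067 + 121 = -448946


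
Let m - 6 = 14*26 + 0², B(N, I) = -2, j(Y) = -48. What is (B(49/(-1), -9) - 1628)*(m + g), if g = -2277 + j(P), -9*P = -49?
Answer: 3186650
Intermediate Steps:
P = 49/9 (P = -⅑*(-49) = 49/9 ≈ 5.4444)
m = 370 (m = 6 + (14*26 + 0²) = 6 + (364 + 0) = 6 + 364 = 370)
g = -2325 (g = -2277 - 48 = -2325)
(B(49/(-1), -9) - 1628)*(m + g) = (-2 - 1628)*(370 - 2325) = -1630*(-1955) = 3186650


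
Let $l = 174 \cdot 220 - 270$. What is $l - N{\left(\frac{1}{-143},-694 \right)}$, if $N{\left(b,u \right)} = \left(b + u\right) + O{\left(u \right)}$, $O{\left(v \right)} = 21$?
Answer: $\frac{5531670}{143} \approx 38683.0$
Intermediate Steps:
$l = 38010$ ($l = 38280 - 270 = 38010$)
$N{\left(b,u \right)} = 21 + b + u$ ($N{\left(b,u \right)} = \left(b + u\right) + 21 = 21 + b + u$)
$l - N{\left(\frac{1}{-143},-694 \right)} = 38010 - \left(21 + \frac{1}{-143} - 694\right) = 38010 - \left(21 - \frac{1}{143} - 694\right) = 38010 - - \frac{96240}{143} = 38010 + \frac{96240}{143} = \frac{5531670}{143}$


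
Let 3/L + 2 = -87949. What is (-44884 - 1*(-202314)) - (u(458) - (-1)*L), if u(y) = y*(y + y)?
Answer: -7683927065/29317 ≈ -2.6210e+5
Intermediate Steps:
L = -1/29317 (L = 3/(-2 - 87949) = 3/(-87951) = 3*(-1/87951) = -1/29317 ≈ -3.4110e-5)
u(y) = 2*y**2 (u(y) = y*(2*y) = 2*y**2)
(-44884 - 1*(-202314)) - (u(458) - (-1)*L) = (-44884 - 1*(-202314)) - (2*458**2 - (-1)*(-1)/29317) = (-44884 + 202314) - (2*209764 - 1*1/29317) = 157430 - (419528 - 1/29317) = 157430 - 1*12299302375/29317 = 157430 - 12299302375/29317 = -7683927065/29317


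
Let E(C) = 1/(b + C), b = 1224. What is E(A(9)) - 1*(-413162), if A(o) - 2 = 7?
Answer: 509428747/1233 ≈ 4.1316e+5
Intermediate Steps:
A(o) = 9 (A(o) = 2 + 7 = 9)
E(C) = 1/(1224 + C)
E(A(9)) - 1*(-413162) = 1/(1224 + 9) - 1*(-413162) = 1/1233 + 413162 = 509428747/1233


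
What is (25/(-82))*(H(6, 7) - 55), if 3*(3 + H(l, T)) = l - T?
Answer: 4375/246 ≈ 17.785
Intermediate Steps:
H(l, T) = -3 - T/3 + l/3 (H(l, T) = -3 + (l - T)/3 = -3 + (-T/3 + l/3) = -3 - T/3 + l/3)
(25/(-82))*(H(6, 7) - 55) = (25/(-82))*((-3 - 1/3*7 + (1/3)*6) - 55) = (25*(-1/82))*((-3 - 7/3 + 2) - 55) = -25*(-10/3 - 55)/82 = -25/82*(-175/3) = 4375/246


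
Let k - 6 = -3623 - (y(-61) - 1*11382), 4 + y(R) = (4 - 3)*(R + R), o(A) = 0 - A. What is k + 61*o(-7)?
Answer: 8318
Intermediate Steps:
o(A) = -A
y(R) = -4 + 2*R (y(R) = -4 + (4 - 3)*(R + R) = -4 + 1*(2*R) = -4 + 2*R)
k = 7891 (k = 6 + (-3623 - ((-4 + 2*(-61)) - 1*11382)) = 6 + (-3623 - ((-4 - 122) - 11382)) = 6 + (-3623 - (-126 - 11382)) = 6 + (-3623 - 1*(-11508)) = 6 + (-3623 + 11508) = 6 + 7885 = 7891)
k + 61*o(-7) = 7891 + 61*(-1*(-7)) = 7891 + 61*7 = 7891 + 427 = 8318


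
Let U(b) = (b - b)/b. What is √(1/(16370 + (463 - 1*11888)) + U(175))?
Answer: √4945/4945 ≈ 0.014221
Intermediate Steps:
U(b) = 0 (U(b) = 0/b = 0)
√(1/(16370 + (463 - 1*11888)) + U(175)) = √(1/(16370 + (463 - 1*11888)) + 0) = √(1/(16370 + (463 - 11888)) + 0) = √(1/(16370 - 11425) + 0) = √(1/4945 + 0) = √(1/4945) = √4945/4945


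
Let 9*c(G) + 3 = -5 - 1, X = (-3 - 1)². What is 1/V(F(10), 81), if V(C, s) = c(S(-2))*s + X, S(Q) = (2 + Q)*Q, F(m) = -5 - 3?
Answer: -1/65 ≈ -0.015385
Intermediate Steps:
F(m) = -8
S(Q) = Q*(2 + Q)
X = 16 (X = (-4)² = 16)
c(G) = -1 (c(G) = -⅓ + (-5 - 1)/9 = -⅓ + (⅑)*(-6) = -⅓ - ⅔ = -1)
V(C, s) = 16 - s (V(C, s) = -s + 16 = 16 - s)
1/V(F(10), 81) = 1/(16 - 1*81) = 1/(16 - 81) = 1/(-65) = -1/65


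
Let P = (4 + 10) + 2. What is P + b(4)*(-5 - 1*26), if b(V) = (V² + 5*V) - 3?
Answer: -1007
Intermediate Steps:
b(V) = -3 + V² + 5*V
P = 16 (P = 14 + 2 = 16)
P + b(4)*(-5 - 1*26) = 16 + (-3 + 4² + 5*4)*(-5 - 1*26) = 16 + (-3 + 16 + 20)*(-5 - 26) = 16 + 33*(-31) = 16 - 1023 = -1007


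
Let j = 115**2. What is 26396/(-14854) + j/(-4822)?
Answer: -161862831/35812994 ≈ -4.5197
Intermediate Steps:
j = 13225
26396/(-14854) + j/(-4822) = 26396/(-14854) + 13225/(-4822) = 26396*(-1/14854) + 13225*(-1/4822) = -13198/7427 - 13225/4822 = -161862831/35812994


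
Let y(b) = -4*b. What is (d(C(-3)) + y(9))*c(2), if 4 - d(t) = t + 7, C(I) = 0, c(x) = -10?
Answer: 390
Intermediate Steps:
d(t) = -3 - t (d(t) = 4 - (t + 7) = 4 - (7 + t) = 4 + (-7 - t) = -3 - t)
(d(C(-3)) + y(9))*c(2) = ((-3 - 1*0) - 4*9)*(-10) = ((-3 + 0) - 36)*(-10) = (-3 - 36)*(-10) = -39*(-10) = 390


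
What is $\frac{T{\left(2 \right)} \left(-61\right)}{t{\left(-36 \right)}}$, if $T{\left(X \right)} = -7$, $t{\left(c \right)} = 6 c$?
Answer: $- \frac{427}{216} \approx -1.9769$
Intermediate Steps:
$\frac{T{\left(2 \right)} \left(-61\right)}{t{\left(-36 \right)}} = \frac{\left(-7\right) \left(-61\right)}{6 \left(-36\right)} = \frac{427}{-216} = 427 \left(- \frac{1}{216}\right) = - \frac{427}{216}$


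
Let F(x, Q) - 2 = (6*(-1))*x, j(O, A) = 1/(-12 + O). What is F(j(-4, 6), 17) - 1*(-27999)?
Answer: 224011/8 ≈ 28001.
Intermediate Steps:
F(x, Q) = 2 - 6*x (F(x, Q) = 2 + (6*(-1))*x = 2 - 6*x)
F(j(-4, 6), 17) - 1*(-27999) = (2 - 6/(-12 - 4)) - 1*(-27999) = (2 - 6/(-16)) + 27999 = (2 - 6*(-1/16)) + 27999 = (2 + 3/8) + 27999 = 19/8 + 27999 = 224011/8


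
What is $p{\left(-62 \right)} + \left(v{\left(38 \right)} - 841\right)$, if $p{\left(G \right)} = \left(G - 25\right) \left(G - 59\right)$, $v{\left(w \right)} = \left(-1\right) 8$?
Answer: $9678$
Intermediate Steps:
$v{\left(w \right)} = -8$
$p{\left(G \right)} = \left(-59 + G\right) \left(-25 + G\right)$ ($p{\left(G \right)} = \left(-25 + G\right) \left(-59 + G\right) = \left(-59 + G\right) \left(-25 + G\right)$)
$p{\left(-62 \right)} + \left(v{\left(38 \right)} - 841\right) = \left(1475 + \left(-62\right)^{2} - -5208\right) - 849 = \left(1475 + 3844 + 5208\right) - 849 = 10527 - 849 = 9678$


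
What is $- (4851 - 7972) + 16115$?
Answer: $19236$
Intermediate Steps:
$- (4851 - 7972) + 16115 = \left(-1\right) \left(-3121\right) + 16115 = 3121 + 16115 = 19236$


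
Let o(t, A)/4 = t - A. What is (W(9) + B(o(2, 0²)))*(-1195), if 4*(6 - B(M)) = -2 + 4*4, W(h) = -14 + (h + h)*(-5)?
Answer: 242585/2 ≈ 1.2129e+5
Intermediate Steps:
o(t, A) = -4*A + 4*t (o(t, A) = 4*(t - A) = -4*A + 4*t)
W(h) = -14 - 10*h (W(h) = -14 + (2*h)*(-5) = -14 - 10*h)
B(M) = 5/2 (B(M) = 6 - (-2 + 4*4)/4 = 6 - (-2 + 16)/4 = 6 - ¼*14 = 6 - 7/2 = 5/2)
(W(9) + B(o(2, 0²)))*(-1195) = ((-14 - 10*9) + 5/2)*(-1195) = ((-14 - 90) + 5/2)*(-1195) = (-104 + 5/2)*(-1195) = -203/2*(-1195) = 242585/2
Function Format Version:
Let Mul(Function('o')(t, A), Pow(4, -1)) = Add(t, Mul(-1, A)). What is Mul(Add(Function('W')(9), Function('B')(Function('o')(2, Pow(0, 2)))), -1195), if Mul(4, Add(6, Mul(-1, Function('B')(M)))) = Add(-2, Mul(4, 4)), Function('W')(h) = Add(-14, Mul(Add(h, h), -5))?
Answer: Rational(242585, 2) ≈ 1.2129e+5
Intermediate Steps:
Function('o')(t, A) = Add(Mul(-4, A), Mul(4, t)) (Function('o')(t, A) = Mul(4, Add(t, Mul(-1, A))) = Add(Mul(-4, A), Mul(4, t)))
Function('W')(h) = Add(-14, Mul(-10, h)) (Function('W')(h) = Add(-14, Mul(Mul(2, h), -5)) = Add(-14, Mul(-10, h)))
Function('B')(M) = Rational(5, 2) (Function('B')(M) = Add(6, Mul(Rational(-1, 4), Add(-2, Mul(4, 4)))) = Add(6, Mul(Rational(-1, 4), Add(-2, 16))) = Add(6, Mul(Rational(-1, 4), 14)) = Add(6, Rational(-7, 2)) = Rational(5, 2))
Mul(Add(Function('W')(9), Function('B')(Function('o')(2, Pow(0, 2)))), -1195) = Mul(Add(Add(-14, Mul(-10, 9)), Rational(5, 2)), -1195) = Mul(Add(Add(-14, -90), Rational(5, 2)), -1195) = Mul(Add(-104, Rational(5, 2)), -1195) = Mul(Rational(-203, 2), -1195) = Rational(242585, 2)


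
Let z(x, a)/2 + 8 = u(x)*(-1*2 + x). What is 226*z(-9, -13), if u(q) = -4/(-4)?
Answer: -8588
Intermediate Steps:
u(q) = 1 (u(q) = -4*(-¼) = 1)
z(x, a) = -20 + 2*x (z(x, a) = -16 + 2*(1*(-1*2 + x)) = -16 + 2*(1*(-2 + x)) = -16 + 2*(-2 + x) = -16 + (-4 + 2*x) = -20 + 2*x)
226*z(-9, -13) = 226*(-20 + 2*(-9)) = 226*(-20 - 18) = 226*(-38) = -8588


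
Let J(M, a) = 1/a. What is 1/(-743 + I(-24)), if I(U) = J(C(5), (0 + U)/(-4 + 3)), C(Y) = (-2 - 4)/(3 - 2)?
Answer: -24/17831 ≈ -0.0013460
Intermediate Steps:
C(Y) = -6 (C(Y) = -6/1 = -6*1 = -6)
I(U) = -1/U (I(U) = 1/((0 + U)/(-4 + 3)) = 1/(U/(-1)) = 1/(U*(-1)) = 1/(-U) = -1/U)
1/(-743 + I(-24)) = 1/(-743 - 1/(-24)) = 1/(-743 - 1*(-1/24)) = 1/(-743 + 1/24) = 1/(-17831/24) = -24/17831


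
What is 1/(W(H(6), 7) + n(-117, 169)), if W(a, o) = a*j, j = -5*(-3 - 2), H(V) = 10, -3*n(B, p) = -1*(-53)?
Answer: 3/697 ≈ 0.0043042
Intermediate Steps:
n(B, p) = -53/3 (n(B, p) = -(-1)*(-53)/3 = -⅓*53 = -53/3)
j = 25 (j = -5*(-5) = 25)
W(a, o) = 25*a (W(a, o) = a*25 = 25*a)
1/(W(H(6), 7) + n(-117, 169)) = 1/(25*10 - 53/3) = 1/(250 - 53/3) = 1/(697/3) = 3/697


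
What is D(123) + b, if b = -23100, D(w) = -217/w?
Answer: -2841517/123 ≈ -23102.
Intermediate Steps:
D(123) + b = -217/123 - 23100 = -2841517/123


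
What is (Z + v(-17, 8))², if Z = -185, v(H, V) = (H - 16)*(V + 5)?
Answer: 376996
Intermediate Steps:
v(H, V) = (-16 + H)*(5 + V)
(Z + v(-17, 8))² = (-185 + (-80 - 16*8 + 5*(-17) - 17*8))² = (-185 + (-80 - 128 - 85 - 136))² = (-185 - 429)² = (-614)² = 376996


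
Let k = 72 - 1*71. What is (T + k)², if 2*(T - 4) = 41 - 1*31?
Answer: 100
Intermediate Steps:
k = 1 (k = 72 - 71 = 1)
T = 9 (T = 4 + (41 - 1*31)/2 = 4 + (41 - 31)/2 = 4 + (½)*10 = 4 + 5 = 9)
(T + k)² = (9 + 1)² = 10² = 100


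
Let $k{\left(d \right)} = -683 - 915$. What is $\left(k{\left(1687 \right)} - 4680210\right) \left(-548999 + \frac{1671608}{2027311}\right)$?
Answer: $\frac{5210805673571546448}{2027311} \approx 2.5703 \cdot 10^{12}$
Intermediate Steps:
$k{\left(d \right)} = -1598$ ($k{\left(d \right)} = -683 - 915 = -1598$)
$\left(k{\left(1687 \right)} - 4680210\right) \left(-548999 + \frac{1671608}{2027311}\right) = \left(-1598 - 4680210\right) \left(-548999 + \frac{1671608}{2027311}\right) = - 4681808 \left(-548999 + 1671608 \cdot \frac{1}{2027311}\right) = - 4681808 \left(-548999 + \frac{1671608}{2027311}\right) = \left(-4681808\right) \left(- \frac{1112990040081}{2027311}\right) = \frac{5210805673571546448}{2027311}$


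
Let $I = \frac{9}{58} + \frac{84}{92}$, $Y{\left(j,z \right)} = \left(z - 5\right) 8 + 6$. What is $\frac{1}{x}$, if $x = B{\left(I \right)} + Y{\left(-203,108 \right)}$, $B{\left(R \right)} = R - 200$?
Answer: $\frac{1334}{841845} \approx 0.0015846$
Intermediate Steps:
$Y{\left(j,z \right)} = -34 + 8 z$ ($Y{\left(j,z \right)} = \left(-5 + z\right) 8 + 6 = \left(-40 + 8 z\right) + 6 = -34 + 8 z$)
$I = \frac{1425}{1334}$ ($I = 9 \cdot \frac{1}{58} + 84 \cdot \frac{1}{92} = \frac{9}{58} + \frac{21}{23} = \frac{1425}{1334} \approx 1.0682$)
$B{\left(R \right)} = -200 + R$
$x = \frac{841845}{1334}$ ($x = \left(-200 + \frac{1425}{1334}\right) + \left(-34 + 8 \cdot 108\right) = - \frac{265375}{1334} + \left(-34 + 864\right) = - \frac{265375}{1334} + 830 = \frac{841845}{1334} \approx 631.07$)
$\frac{1}{x} = \frac{1}{\frac{841845}{1334}} = \frac{1334}{841845}$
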